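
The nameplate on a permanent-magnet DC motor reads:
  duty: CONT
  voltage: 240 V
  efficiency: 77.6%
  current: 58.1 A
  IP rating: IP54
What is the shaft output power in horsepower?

14.5 HP

P_in = V·I = 240 × 58.1 = 13944 W
P_out = η·P_in = 0.776 × 13944 = 10821 W
= 10821/746 = 14.5 HP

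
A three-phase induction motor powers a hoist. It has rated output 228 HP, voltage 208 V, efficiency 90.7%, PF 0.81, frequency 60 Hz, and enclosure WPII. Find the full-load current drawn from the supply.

643 A

P_out = 228 × 746 = 170088 W
P_in = P_out / η = 170088 / 0.907 = 187528 W
I_L = P_in / (√3·V_L·cosφ) = 187528 / (1.732 × 208 × 0.81) = 643 A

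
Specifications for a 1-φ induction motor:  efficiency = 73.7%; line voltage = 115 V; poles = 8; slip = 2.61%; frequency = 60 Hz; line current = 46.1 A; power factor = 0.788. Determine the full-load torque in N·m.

33.5 N·m

P_in = V·I·cosφ = 115 × 46.1 × 0.788 = 4178 W
P_out = η·P_in = 0.737 × 4178 = 3079 W
n_s = 120×60/8 = 900 rpm; n = 900×(1−0.0261) = 877 rpm
ω = 2π×877/60 = 91.84 rad/s
τ = P_out/ω = 3079/91.84 = 33.5 N·m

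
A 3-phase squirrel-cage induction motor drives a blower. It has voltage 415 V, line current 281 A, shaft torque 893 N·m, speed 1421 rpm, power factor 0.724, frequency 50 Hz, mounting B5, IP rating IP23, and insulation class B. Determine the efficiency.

ω = 2π × 1421/60 = 148.8 rad/s; P_out = τω = 893 × 148.8 = 132878 W
P_in = √3·V_L·I_L·cosφ = 1.732 × 415 × 281 × 0.724 = 146231 W
η = P_out / P_in = 132878 / 146231 = 0.909 = 90.9%

90.9 %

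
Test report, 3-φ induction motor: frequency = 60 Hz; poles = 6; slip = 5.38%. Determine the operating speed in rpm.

n_s = 120f/p = 120×60/6 = 1200 rpm
n = n_s(1 − s) = 1200 × (1 − 0.0538) = 1135 rpm

1135 rpm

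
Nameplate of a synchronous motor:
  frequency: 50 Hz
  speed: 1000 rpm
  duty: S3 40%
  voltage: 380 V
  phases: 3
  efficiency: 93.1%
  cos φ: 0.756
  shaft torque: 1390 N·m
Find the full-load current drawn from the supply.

ω = 2π×1000/60 = 104.7 rad/s; P_out = τω = 1390 × 104.7 = 145533 W
P_in = P_out / η = 145533 / 0.931 = 156319 W
I_L = P_in / (√3·V_L·cosφ) = 156319 / (1.732 × 380 × 0.756) = 314 A

314 A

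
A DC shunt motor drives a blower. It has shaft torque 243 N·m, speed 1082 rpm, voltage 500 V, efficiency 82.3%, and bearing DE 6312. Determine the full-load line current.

ω = 2π×1082/60 = 113.3 rad/s; P_out = τω = 243 × 113.3 = 27532 W
P_in = P_out / η = 27532 / 0.823 = 33453 W
I = P_in / V = 33453 / 500 = 66.9 A

66.9 A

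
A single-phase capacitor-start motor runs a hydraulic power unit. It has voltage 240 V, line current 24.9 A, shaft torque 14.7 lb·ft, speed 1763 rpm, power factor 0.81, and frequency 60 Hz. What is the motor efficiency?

τ = 14.7 lb·ft × 1.356 = 19.93 N·m
ω = 2π × 1763/60 = 184.6 rad/s; P_out = τω = 19.93 × 184.6 = 3679 W
P_in = V·I·cosφ = 240 × 24.9 × 0.81 = 4841 W
η = P_out / P_in = 3679 / 4841 = 0.760 = 76.0%

76.0 %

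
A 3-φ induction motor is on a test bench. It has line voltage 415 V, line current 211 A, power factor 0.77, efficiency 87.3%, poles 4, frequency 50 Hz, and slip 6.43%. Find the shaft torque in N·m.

694 N·m

P_in = √3·V·I·cosφ = 1.732 × 415 × 211 × 0.77 = 116780 W
P_out = η·P_in = 0.873 × 116780 = 101949 W
n_s = 120×50/4 = 1500 rpm; n = 1500×(1−0.0643) = 1404 rpm
ω = 2π×1404/60 = 147 rad/s
τ = P_out/ω = 101949/147 = 694 N·m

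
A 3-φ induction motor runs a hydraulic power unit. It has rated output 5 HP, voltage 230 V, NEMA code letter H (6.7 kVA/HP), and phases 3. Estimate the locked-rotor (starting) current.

84.1 A

S_LR = 6.7 × 5 = 33.5 kVA
I_LR = S_LR/(√3·V_L) = 33500/(1.732×230) = 84.1 A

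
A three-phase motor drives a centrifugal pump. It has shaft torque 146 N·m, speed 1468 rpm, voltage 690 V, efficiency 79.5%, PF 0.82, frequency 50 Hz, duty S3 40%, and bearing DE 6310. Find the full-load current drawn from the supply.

ω = 2π×1468/60 = 153.7 rad/s; P_out = τω = 146 × 153.7 = 22440 W
P_in = P_out / η = 22440 / 0.795 = 28226 W
I_L = P_in / (√3·V_L·cosφ) = 28226 / (1.732 × 690 × 0.82) = 28.8 A

28.8 A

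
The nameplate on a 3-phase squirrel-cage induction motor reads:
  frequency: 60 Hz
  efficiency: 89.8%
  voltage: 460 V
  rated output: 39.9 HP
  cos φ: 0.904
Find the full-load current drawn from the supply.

P_out = 39.9 × 746 = 29765 W
P_in = P_out / η = 29765 / 0.898 = 33146 W
I_L = P_in / (√3·V_L·cosφ) = 33146 / (1.732 × 460 × 0.904) = 46 A

46 A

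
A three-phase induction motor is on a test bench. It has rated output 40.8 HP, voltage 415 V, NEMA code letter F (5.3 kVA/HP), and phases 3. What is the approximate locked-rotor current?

301 A

S_LR = 5.3 × 40.8 = 216.24 kVA
I_LR = S_LR/(√3·V_L) = 216240/(1.732×415) = 301 A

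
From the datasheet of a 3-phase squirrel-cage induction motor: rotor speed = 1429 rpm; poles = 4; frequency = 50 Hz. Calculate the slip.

n_s = 120f/p = 120×50/4 = 1500 rpm
s = (n_s − n)/n_s = (1500 − 1429)/1500 = 0.0473

4.73 %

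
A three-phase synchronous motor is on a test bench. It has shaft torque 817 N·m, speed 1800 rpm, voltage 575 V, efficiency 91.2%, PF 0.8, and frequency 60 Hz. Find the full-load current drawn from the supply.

212 A

ω = 2π×1800/60 = 188.5 rad/s; P_out = τω = 817 × 188.5 = 154005 W
P_in = P_out / η = 154005 / 0.912 = 168865 W
I_L = P_in / (√3·V_L·cosφ) = 168865 / (1.732 × 575 × 0.8) = 212 A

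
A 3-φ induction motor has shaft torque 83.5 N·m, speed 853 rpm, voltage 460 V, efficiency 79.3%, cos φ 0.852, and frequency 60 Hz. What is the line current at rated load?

13.9 A

ω = 2π×853/60 = 89.33 rad/s; P_out = τω = 83.5 × 89.33 = 7459 W
P_in = P_out / η = 7459 / 0.793 = 9406 W
I_L = P_in / (√3·V_L·cosφ) = 9406 / (1.732 × 460 × 0.852) = 13.9 A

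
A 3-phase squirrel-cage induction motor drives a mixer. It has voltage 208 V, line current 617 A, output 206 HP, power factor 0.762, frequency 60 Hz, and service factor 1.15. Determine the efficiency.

P_out = 206 × 746 = 153676 W
P_in = √3·V_L·I_L·cosφ = 1.732 × 208 × 617 × 0.762 = 169376 W
η = P_out / P_in = 153676 / 169376 = 0.907 = 90.7%

90.7 %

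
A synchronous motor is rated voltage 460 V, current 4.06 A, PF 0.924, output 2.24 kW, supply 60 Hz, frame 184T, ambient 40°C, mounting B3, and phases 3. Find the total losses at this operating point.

749 W

P_in = √3·V·I·cosφ = 1.732×460×4.06×0.924 = 2989 W
P_out = 2240 W
Losses = P_in − P_out = 2989 − 2240 = 749 W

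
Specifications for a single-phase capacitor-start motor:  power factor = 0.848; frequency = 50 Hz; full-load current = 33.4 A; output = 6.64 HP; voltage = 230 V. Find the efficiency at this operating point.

76.0 %

P_out = 6.64 × 746 = 4953 W
P_in = V·I·cosφ = 230 × 33.4 × 0.848 = 6514 W
η = P_out / P_in = 4953 / 6514 = 0.760 = 76.0%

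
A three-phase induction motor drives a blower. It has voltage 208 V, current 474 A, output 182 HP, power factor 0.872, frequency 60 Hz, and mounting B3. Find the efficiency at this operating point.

91.2 %

P_out = 182 × 746 = 135772 W
P_in = √3·V_L·I_L·cosφ = 1.732 × 208 × 474 × 0.872 = 148904 W
η = P_out / P_in = 135772 / 148904 = 0.912 = 91.2%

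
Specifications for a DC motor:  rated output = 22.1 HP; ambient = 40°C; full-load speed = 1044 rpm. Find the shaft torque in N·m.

P_out = 22.1 × 746 = 16487 W
ω = 2π × 1044/60 = 109.3 rad/s
τ = P_out/ω = 16487/109.3 = 151 N·m

151 N·m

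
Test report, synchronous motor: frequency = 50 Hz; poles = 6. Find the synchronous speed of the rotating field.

1000 rpm

n_s = 120f/p = 120×50/6 = 1000 rpm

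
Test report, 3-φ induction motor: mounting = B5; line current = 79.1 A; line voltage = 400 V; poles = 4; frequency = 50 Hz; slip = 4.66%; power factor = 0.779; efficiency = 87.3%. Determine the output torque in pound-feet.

P_in = √3·V·I·cosφ = 1.732 × 400 × 79.1 × 0.779 = 42690 W
P_out = η·P_in = 0.873 × 42690 = 37268 W
n_s = 120×50/4 = 1500 rpm; n = 1500×(1−0.0466) = 1430 rpm
ω = 2π×1430/60 = 149.7 rad/s
τ = P_out/ω = 37268/149.7 = 249 N·m
In lb·ft: 249/1.356 = 184 lb·ft

184 lb·ft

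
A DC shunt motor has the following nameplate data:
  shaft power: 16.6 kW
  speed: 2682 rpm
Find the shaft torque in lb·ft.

43.6 lb·ft

ω = 2π × 2682/60 = 280.9 rad/s
τ = P/ω = 16600/280.9 = 59.1 N·m
In lb·ft: 59.1/1.356 = 43.6 lb·ft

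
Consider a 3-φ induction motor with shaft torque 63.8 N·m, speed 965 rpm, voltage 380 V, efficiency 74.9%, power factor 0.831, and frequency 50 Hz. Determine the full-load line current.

ω = 2π×965/60 = 101.1 rad/s; P_out = τω = 63.8 × 101.1 = 6450 W
P_in = P_out / η = 6450 / 0.749 = 8611 W
I_L = P_in / (√3·V_L·cosφ) = 8611 / (1.732 × 380 × 0.831) = 15.7 A

15.7 A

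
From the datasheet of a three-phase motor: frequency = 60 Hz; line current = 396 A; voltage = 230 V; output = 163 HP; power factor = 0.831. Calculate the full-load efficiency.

P_out = 163 × 746 = 121598 W
P_in = √3·V_L·I_L·cosφ = 1.732 × 230 × 396 × 0.831 = 131091 W
η = P_out / P_in = 121598 / 131091 = 0.928 = 92.8%

92.8 %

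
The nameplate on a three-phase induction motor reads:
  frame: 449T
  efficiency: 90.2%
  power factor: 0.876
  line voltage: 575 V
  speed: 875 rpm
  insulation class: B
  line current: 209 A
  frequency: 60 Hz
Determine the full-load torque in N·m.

1790 N·m

P_in = √3·V·I·cosφ = 1.732 × 575 × 209 × 0.876 = 182333 W
P_out = η·P_in = 0.902 × 182333 = 164464 W
n = 875 rpm
ω = 2π×875/60 = 91.63 rad/s
τ = P_out/ω = 164464/91.63 = 1790 N·m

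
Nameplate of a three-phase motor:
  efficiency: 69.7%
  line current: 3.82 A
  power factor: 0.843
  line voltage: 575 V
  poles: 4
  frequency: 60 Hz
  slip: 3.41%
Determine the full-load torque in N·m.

P_in = √3·V·I·cosφ = 1.732 × 575 × 3.82 × 0.843 = 3207 W
P_out = η·P_in = 0.697 × 3207 = 2235 W
n_s = 120×60/4 = 1800 rpm; n = 1800×(1−0.0341) = 1739 rpm
ω = 2π×1739/60 = 182.1 rad/s
τ = P_out/ω = 2235/182.1 = 12.3 N·m

12.3 N·m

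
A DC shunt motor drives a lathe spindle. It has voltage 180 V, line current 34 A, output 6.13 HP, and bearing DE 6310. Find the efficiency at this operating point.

74.7 %

P_out = 6.13 × 746 = 4573 W
P_in = V·I = 180 × 34 = 6120 W
η = P_out / P_in = 4573 / 6120 = 0.747 = 74.7%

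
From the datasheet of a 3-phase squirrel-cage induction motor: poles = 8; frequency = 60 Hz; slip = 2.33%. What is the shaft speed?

879 rpm

n_s = 120f/p = 120×60/8 = 900 rpm
n = n_s(1 − s) = 900 × (1 − 0.0233) = 879 rpm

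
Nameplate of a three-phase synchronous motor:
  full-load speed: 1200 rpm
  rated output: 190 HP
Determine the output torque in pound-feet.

P_out = 190 × 746 = 141740 W
ω = 2π × 1200/60 = 125.7 rad/s
τ = P_out/ω = 141740/125.7 = 1128 N·m
In lb·ft: 1128/1.356 = 832 lb·ft

832 lb·ft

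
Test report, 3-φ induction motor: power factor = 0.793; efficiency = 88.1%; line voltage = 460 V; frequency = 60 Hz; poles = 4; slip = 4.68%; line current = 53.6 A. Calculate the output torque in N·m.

166 N·m

P_in = √3·V·I·cosφ = 1.732 × 460 × 53.6 × 0.793 = 33864 W
P_out = η·P_in = 0.881 × 33864 = 29834 W
n_s = 120×60/4 = 1800 rpm; n = 1800×(1−0.0468) = 1716 rpm
ω = 2π×1716/60 = 179.7 rad/s
τ = P_out/ω = 29834/179.7 = 166 N·m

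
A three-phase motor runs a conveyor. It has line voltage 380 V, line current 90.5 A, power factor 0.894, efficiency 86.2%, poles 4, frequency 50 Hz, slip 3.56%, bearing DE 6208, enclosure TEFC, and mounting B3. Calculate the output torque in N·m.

303 N·m

P_in = √3·V·I·cosφ = 1.732 × 380 × 90.5 × 0.894 = 53250 W
P_out = η·P_in = 0.862 × 53250 = 45902 W
n_s = 120×50/4 = 1500 rpm; n = 1500×(1−0.0356) = 1447 rpm
ω = 2π×1447/60 = 151.5 rad/s
τ = P_out/ω = 45902/151.5 = 303 N·m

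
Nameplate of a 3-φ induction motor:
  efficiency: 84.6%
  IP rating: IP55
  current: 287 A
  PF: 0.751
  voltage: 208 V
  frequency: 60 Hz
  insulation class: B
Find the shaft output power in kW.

P_in = √3·V·I·cosφ = 1.732 × 208 × 287 × 0.751 = 77648 W
P_out = η·P_in = 0.846 × 77648 = 65690 W

65.7 kW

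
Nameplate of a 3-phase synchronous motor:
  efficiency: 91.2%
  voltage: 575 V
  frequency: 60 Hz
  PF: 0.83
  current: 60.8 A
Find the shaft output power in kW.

P_in = √3·V·I·cosφ = 1.732 × 575 × 60.8 × 0.83 = 50257 W
P_out = η·P_in = 0.912 × 50257 = 45834 W

45.8 kW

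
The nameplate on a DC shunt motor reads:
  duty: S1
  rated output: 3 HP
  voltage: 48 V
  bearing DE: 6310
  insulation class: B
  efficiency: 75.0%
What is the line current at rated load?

P_out = 3 × 746 = 2238 W
P_in = P_out / η = 2238 / 0.750 = 2984 W
I = P_in / V = 2984 / 48 = 62.2 A

62.2 A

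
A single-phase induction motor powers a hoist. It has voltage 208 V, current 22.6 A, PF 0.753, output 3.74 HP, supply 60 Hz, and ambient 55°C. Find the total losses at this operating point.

750 W

P_in = V·I·cosφ = 208×22.6×0.753 = 3540 W
P_out = 3.74×746 = 2790 W
Losses = P_in − P_out = 3540 − 2790 = 750 W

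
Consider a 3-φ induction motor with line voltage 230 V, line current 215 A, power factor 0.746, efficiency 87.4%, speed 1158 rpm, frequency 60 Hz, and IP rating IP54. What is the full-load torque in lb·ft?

P_in = √3·V·I·cosφ = 1.732 × 230 × 215 × 0.746 = 63893 W
P_out = η·P_in = 0.874 × 63893 = 55842 W
n = 1158 rpm
ω = 2π×1158/60 = 121.3 rad/s
τ = P_out/ω = 55842/121.3 = 460.4 N·m
In lb·ft: 460.4/1.356 = 340 lb·ft

340 lb·ft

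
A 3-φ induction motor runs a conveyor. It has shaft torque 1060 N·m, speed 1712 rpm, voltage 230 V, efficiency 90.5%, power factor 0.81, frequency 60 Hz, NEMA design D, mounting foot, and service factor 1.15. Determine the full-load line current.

ω = 2π×1712/60 = 179.3 rad/s; P_out = τω = 1060 × 179.3 = 190058 W
P_in = P_out / η = 190058 / 0.905 = 210009 W
I_L = P_in / (√3·V_L·cosφ) = 210009 / (1.732 × 230 × 0.81) = 651 A

651 A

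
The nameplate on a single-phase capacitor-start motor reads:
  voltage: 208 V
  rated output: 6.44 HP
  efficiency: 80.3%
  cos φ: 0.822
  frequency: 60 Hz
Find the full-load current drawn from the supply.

35 A

P_out = 6.44 × 746 = 4804 W
P_in = P_out / η = 4804 / 0.803 = 5983 W
I = P_in / (V·cosφ) = 5983 / (208 × 0.822) = 35 A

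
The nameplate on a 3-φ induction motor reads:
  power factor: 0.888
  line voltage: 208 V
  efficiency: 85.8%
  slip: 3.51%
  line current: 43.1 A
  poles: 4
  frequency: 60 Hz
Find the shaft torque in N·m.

65 N·m

P_in = √3·V·I·cosφ = 1.732 × 208 × 43.1 × 0.888 = 13788 W
P_out = η·P_in = 0.858 × 13788 = 11830 W
n_s = 120×60/4 = 1800 rpm; n = 1800×(1−0.0351) = 1737 rpm
ω = 2π×1737/60 = 181.9 rad/s
τ = P_out/ω = 11830/181.9 = 65 N·m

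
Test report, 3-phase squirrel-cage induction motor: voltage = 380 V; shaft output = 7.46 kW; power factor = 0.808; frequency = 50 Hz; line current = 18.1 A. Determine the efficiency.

P_out = 7.46 kW = 7460 W
P_in = √3·V_L·I_L·cosφ = 1.732 × 380 × 18.1 × 0.808 = 9625 W
η = P_out / P_in = 7460 / 9625 = 0.775 = 77.5%

77.5 %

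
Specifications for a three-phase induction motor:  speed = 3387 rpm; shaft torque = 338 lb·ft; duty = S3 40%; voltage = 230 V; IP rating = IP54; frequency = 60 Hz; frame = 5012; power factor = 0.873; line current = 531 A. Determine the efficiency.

88.0 %

τ = 338 lb·ft × 1.356 = 458.3 N·m
ω = 2π × 3387/60 = 354.7 rad/s; P_out = τω = 458.3 × 354.7 = 162559 W
P_in = √3·V_L·I_L·cosφ = 1.732 × 230 × 531 × 0.873 = 184665 W
η = P_out / P_in = 162559 / 184665 = 0.880 = 88.0%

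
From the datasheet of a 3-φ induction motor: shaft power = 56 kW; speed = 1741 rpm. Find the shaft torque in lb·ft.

227 lb·ft

ω = 2π × 1741/60 = 182.3 rad/s
τ = P/ω = 56000/182.3 = 307.2 N·m
In lb·ft: 307.2/1.356 = 227 lb·ft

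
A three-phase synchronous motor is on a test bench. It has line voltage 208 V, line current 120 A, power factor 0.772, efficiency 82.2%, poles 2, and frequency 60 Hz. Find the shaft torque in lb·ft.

53.7 lb·ft

P_in = √3·V·I·cosφ = 1.732 × 208 × 120 × 0.772 = 33374 W
P_out = η·P_in = 0.822 × 33374 = 27433 W
n = n_s = 120×60/2 = 3600 rpm (synchronous)
ω = 2π×3600/60 = 377 rad/s
τ = P_out/ω = 27433/377 = 72.77 N·m
In lb·ft: 72.77/1.356 = 53.7 lb·ft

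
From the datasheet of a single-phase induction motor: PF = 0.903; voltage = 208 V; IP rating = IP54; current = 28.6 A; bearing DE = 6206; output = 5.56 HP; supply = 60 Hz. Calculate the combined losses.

1220 W

P_in = V·I·cosφ = 208×28.6×0.903 = 5372 W
P_out = 5.56×746 = 4148 W
Losses = P_in − P_out = 5372 − 4148 = 1224 W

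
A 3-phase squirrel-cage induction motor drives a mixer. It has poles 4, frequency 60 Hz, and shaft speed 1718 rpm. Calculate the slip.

n_s = 120f/p = 120×60/4 = 1800 rpm
s = (n_s − n)/n_s = (1800 − 1718)/1800 = 0.0456

4.56 %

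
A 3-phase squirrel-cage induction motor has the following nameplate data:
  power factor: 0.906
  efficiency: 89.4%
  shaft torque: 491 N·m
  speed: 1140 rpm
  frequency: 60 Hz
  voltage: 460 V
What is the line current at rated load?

ω = 2π×1140/60 = 119.4 rad/s; P_out = τω = 491 × 119.4 = 58625 W
P_in = P_out / η = 58625 / 0.894 = 65576 W
I_L = P_in / (√3·V_L·cosφ) = 65576 / (1.732 × 460 × 0.906) = 90.8 A

90.8 A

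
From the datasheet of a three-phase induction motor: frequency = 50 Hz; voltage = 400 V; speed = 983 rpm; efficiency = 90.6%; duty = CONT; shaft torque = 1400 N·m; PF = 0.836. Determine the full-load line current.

ω = 2π×983/60 = 102.9 rad/s; P_out = τω = 1400 × 102.9 = 144060 W
P_in = P_out / η = 144060 / 0.906 = 159007 W
I_L = P_in / (√3·V_L·cosφ) = 159007 / (1.732 × 400 × 0.836) = 275 A

275 A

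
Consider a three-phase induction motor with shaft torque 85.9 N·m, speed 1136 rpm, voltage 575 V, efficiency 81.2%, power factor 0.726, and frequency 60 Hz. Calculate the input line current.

17.4 A

ω = 2π×1136/60 = 119 rad/s; P_out = τω = 85.9 × 119 = 10222 W
P_in = P_out / η = 10222 / 0.812 = 12589 W
I_L = P_in / (√3·V_L·cosφ) = 12589 / (1.732 × 575 × 0.726) = 17.4 A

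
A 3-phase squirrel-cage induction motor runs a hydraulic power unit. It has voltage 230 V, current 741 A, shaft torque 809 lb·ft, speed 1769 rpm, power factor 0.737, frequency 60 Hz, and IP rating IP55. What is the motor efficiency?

τ = 809 lb·ft × 1.356 = 1097 N·m
ω = 2π × 1769/60 = 185.2 rad/s; P_out = τω = 1097 × 185.2 = 203164 W
P_in = √3·V_L·I_L·cosφ = 1.732 × 230 × 741 × 0.737 = 217551 W
η = P_out / P_in = 203164 / 217551 = 0.934 = 93.4%

93.4 %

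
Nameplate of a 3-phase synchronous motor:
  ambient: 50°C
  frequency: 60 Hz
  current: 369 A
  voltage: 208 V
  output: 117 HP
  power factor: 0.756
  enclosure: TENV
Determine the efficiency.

P_out = 117 × 746 = 87282 W
P_in = √3·V_L·I_L·cosφ = 1.732 × 208 × 369 × 0.756 = 100498 W
η = P_out / P_in = 87282 / 100498 = 0.868 = 86.8%

86.8 %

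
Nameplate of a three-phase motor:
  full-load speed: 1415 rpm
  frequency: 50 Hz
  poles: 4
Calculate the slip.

n_s = 120f/p = 120×50/4 = 1500 rpm
s = (n_s − n)/n_s = (1500 − 1415)/1500 = 0.0567

5.67 %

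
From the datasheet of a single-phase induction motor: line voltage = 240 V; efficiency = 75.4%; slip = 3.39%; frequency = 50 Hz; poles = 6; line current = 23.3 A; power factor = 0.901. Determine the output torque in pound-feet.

27.7 lb·ft

P_in = V·I·cosφ = 240 × 23.3 × 0.901 = 5038 W
P_out = η·P_in = 0.754 × 5038 = 3799 W
n_s = 120×50/6 = 1000 rpm; n = 1000×(1−0.0339) = 966 rpm
ω = 2π×966/60 = 101.2 rad/s
τ = P_out/ω = 3799/101.2 = 37.54 N·m
In lb·ft: 37.54/1.356 = 27.7 lb·ft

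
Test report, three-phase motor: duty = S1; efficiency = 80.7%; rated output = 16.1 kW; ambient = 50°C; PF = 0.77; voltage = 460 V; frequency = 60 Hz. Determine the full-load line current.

32.5 A

P_out = 16.1 kW = 16100 W
P_in = P_out / η = 16100 / 0.807 = 19950 W
I_L = P_in / (√3·V_L·cosφ) = 19950 / (1.732 × 460 × 0.77) = 32.5 A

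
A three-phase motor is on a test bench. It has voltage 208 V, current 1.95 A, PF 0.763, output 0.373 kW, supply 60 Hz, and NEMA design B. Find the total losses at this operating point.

P_in = √3·V·I·cosφ = 1.732×208×1.95×0.763 = 536 W
P_out = 373 W
Losses = P_in − P_out = 536 − 373 = 163 W

163 W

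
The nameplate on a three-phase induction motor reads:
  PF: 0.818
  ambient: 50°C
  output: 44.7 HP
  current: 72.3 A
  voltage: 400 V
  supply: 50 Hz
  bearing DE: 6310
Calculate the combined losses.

P_in = √3·V·I·cosφ = 1.732×400×72.3×0.818 = 40973 W
P_out = 44.7×746 = 33346 W
Losses = P_in − P_out = 40973 − 33346 = 7627 W

7.63 kW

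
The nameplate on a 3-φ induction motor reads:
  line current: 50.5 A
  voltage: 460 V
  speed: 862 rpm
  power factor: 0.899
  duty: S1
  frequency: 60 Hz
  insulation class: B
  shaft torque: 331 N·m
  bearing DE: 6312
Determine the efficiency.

ω = 2π × 862/60 = 90.27 rad/s; P_out = τω = 331 × 90.27 = 29879 W
P_in = √3·V_L·I_L·cosφ = 1.732 × 460 × 50.5 × 0.899 = 36171 W
η = P_out / P_in = 29879 / 36171 = 0.826 = 82.6%

82.6 %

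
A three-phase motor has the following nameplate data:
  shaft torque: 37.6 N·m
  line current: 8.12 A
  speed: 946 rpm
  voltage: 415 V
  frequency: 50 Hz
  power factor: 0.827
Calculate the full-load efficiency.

77.2 %

ω = 2π × 946/60 = 99.06 rad/s; P_out = τω = 37.6 × 99.06 = 3725 W
P_in = √3·V_L·I_L·cosφ = 1.732 × 415 × 8.12 × 0.827 = 4827 W
η = P_out / P_in = 3725 / 4827 = 0.772 = 77.2%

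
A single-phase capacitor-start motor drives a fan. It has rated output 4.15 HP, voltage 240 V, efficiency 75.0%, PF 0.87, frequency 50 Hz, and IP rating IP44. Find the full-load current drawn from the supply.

19.8 A

P_out = 4.15 × 746 = 3096 W
P_in = P_out / η = 3096 / 0.750 = 4128 W
I = P_in / (V·cosφ) = 4128 / (240 × 0.87) = 19.8 A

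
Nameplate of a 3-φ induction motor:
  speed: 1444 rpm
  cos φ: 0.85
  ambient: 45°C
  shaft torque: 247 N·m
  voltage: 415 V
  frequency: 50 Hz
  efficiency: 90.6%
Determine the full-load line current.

ω = 2π×1444/60 = 151.2 rad/s; P_out = τω = 247 × 151.2 = 37346 W
P_in = P_out / η = 37346 / 0.906 = 41221 W
I_L = P_in / (√3·V_L·cosφ) = 41221 / (1.732 × 415 × 0.85) = 67.5 A

67.5 A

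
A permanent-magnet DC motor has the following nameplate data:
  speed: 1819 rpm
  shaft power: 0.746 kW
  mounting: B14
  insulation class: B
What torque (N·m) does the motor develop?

ω = 2π × 1819/60 = 190.5 rad/s
τ = P/ω = 746/190.5 = 3.92 N·m

3.92 N·m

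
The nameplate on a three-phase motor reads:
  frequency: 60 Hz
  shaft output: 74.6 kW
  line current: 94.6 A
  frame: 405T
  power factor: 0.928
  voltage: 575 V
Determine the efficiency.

P_out = 74.6 kW = 74600 W
P_in = √3·V_L·I_L·cosφ = 1.732 × 575 × 94.6 × 0.928 = 87429 W
η = P_out / P_in = 74600 / 87429 = 0.853 = 85.3%

85.3 %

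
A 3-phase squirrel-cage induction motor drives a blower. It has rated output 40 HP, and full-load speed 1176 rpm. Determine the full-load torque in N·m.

P_out = 40 × 746 = 29840 W
ω = 2π × 1176/60 = 123.2 rad/s
τ = P_out/ω = 29840/123.2 = 242 N·m

242 N·m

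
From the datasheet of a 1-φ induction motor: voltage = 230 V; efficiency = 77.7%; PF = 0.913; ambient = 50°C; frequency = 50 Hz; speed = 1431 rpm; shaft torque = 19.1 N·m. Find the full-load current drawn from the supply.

17.5 A

ω = 2π×1431/60 = 149.9 rad/s; P_out = τω = 19.1 × 149.9 = 2863 W
P_in = P_out / η = 2863 / 0.777 = 3685 W
I = P_in / (V·cosφ) = 3685 / (230 × 0.913) = 17.5 A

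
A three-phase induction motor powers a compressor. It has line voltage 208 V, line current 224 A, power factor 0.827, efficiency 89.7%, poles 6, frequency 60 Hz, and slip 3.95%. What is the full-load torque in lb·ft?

P_in = √3·V·I·cosφ = 1.732 × 208 × 224 × 0.827 = 66737 W
P_out = η·P_in = 0.897 × 66737 = 59863 W
n_s = 120×60/6 = 1200 rpm; n = 1200×(1−0.0395) = 1153 rpm
ω = 2π×1153/60 = 120.7 rad/s
τ = P_out/ω = 59863/120.7 = 496 N·m
In lb·ft: 496/1.356 = 366 lb·ft

366 lb·ft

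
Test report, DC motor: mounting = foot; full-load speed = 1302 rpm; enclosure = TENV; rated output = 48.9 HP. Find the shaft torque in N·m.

268 N·m

P_out = 48.9 × 746 = 36479 W
ω = 2π × 1302/60 = 136.3 rad/s
τ = P_out/ω = 36479/136.3 = 268 N·m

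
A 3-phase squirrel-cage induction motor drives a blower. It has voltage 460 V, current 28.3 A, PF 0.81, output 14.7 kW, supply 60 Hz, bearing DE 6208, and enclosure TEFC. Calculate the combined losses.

3560 W

P_in = √3·V·I·cosφ = 1.732×460×28.3×0.81 = 18263 W
P_out = 14700 W
Losses = P_in − P_out = 18263 − 14700 = 3563 W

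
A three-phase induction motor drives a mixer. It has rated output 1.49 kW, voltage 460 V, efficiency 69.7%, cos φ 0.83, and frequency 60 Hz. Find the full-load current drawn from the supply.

3.23 A

P_out = 1.49 kW = 1490 W
P_in = P_out / η = 1490 / 0.697 = 2138 W
I_L = P_in / (√3·V_L·cosφ) = 2138 / (1.732 × 460 × 0.83) = 3.23 A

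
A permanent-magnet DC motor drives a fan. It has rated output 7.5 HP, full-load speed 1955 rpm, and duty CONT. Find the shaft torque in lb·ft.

20.2 lb·ft

P_out = 7.5 × 746 = 5595 W
ω = 2π × 1955/60 = 204.7 rad/s
τ = P_out/ω = 5595/204.7 = 27.33 N·m
In lb·ft: 27.33/1.356 = 20.2 lb·ft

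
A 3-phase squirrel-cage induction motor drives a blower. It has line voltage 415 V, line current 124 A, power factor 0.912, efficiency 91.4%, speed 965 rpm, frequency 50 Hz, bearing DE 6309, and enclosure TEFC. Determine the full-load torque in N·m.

P_in = √3·V·I·cosφ = 1.732 × 415 × 124 × 0.912 = 81285 W
P_out = η·P_in = 0.914 × 81285 = 74294 W
n = 965 rpm
ω = 2π×965/60 = 101.1 rad/s
τ = P_out/ω = 74294/101.1 = 735 N·m

735 N·m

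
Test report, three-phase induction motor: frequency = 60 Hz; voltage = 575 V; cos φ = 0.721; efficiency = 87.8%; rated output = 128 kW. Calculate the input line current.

203 A

P_out = 128 kW = 128000 W
P_in = P_out / η = 128000 / 0.878 = 145786 W
I_L = P_in / (√3·V_L·cosφ) = 145786 / (1.732 × 575 × 0.721) = 203 A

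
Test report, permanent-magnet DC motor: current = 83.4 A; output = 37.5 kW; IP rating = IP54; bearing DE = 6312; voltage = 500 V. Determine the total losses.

P_in = V·I = 500×83.4 = 41700 W
P_out = 37500 W
Losses = P_in − P_out = 41700 − 37500 = 4200 W

4.2 kW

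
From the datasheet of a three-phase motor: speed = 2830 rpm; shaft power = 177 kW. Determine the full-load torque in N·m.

ω = 2π × 2830/60 = 296.4 rad/s
τ = P/ω = 177000/296.4 = 597 N·m

597 N·m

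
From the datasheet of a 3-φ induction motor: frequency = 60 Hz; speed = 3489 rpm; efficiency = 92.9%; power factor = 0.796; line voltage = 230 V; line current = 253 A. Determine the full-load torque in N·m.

204 N·m

P_in = √3·V·I·cosφ = 1.732 × 230 × 253 × 0.796 = 80225 W
P_out = η·P_in = 0.929 × 80225 = 74529 W
n = 3489 rpm
ω = 2π×3489/60 = 365.4 rad/s
τ = P_out/ω = 74529/365.4 = 204 N·m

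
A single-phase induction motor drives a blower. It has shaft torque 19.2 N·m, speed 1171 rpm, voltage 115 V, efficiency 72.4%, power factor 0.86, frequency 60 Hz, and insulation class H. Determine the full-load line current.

32.9 A

ω = 2π×1171/60 = 122.6 rad/s; P_out = τω = 19.2 × 122.6 = 2354 W
P_in = P_out / η = 2354 / 0.724 = 3251 W
I = P_in / (V·cosφ) = 3251 / (115 × 0.86) = 32.9 A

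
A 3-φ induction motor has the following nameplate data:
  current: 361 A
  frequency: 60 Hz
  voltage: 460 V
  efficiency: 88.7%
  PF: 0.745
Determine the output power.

190 kW

P_in = √3·V·I·cosφ = 1.732 × 460 × 361 × 0.745 = 214274 W
P_out = η·P_in = 0.887 × 214274 = 190061 W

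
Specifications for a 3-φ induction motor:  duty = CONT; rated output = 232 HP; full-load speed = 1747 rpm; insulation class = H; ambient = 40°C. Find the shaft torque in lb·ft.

P_out = 232 × 746 = 173072 W
ω = 2π × 1747/60 = 182.9 rad/s
τ = P_out/ω = 173072/182.9 = 946.3 N·m
In lb·ft: 946.3/1.356 = 698 lb·ft

698 lb·ft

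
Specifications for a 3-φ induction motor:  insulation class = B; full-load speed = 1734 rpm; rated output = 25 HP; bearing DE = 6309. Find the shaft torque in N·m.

103 N·m

P_out = 25 × 746 = 18650 W
ω = 2π × 1734/60 = 181.6 rad/s
τ = P_out/ω = 18650/181.6 = 103 N·m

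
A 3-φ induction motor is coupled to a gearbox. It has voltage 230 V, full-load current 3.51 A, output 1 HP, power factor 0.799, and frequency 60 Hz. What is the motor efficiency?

P_out = 1 × 746 = 746 W
P_in = √3·V_L·I_L·cosφ = 1.732 × 230 × 3.51 × 0.799 = 1117 W
η = P_out / P_in = 746 / 1117 = 0.668 = 66.8%

66.8 %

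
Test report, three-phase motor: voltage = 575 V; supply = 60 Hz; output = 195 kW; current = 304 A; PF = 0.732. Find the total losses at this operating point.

26.6 kW

P_in = √3·V·I·cosφ = 1.732×575×304×0.732 = 221616 W
P_out = 195000 W
Losses = P_in − P_out = 221616 − 195000 = 26616 W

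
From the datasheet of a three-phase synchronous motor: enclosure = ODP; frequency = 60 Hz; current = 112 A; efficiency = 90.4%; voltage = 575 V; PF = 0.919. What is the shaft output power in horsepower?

124 HP

P_in = √3·V·I·cosφ = 1.732 × 575 × 112 × 0.919 = 102506 W
P_out = η·P_in = 0.904 × 102506 = 92665 W
= 92665/746 = 124 HP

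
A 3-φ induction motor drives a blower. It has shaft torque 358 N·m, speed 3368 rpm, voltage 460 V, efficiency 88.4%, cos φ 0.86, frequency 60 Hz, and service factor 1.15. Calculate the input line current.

ω = 2π×3368/60 = 352.7 rad/s; P_out = τω = 358 × 352.7 = 126267 W
P_in = P_out / η = 126267 / 0.884 = 142836 W
I_L = P_in / (√3·V_L·cosφ) = 142836 / (1.732 × 460 × 0.86) = 208 A

208 A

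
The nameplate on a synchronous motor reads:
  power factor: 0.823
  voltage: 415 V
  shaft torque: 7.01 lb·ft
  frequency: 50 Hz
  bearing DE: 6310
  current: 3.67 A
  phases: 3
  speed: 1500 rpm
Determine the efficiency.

68.8 %

τ = 7.01 lb·ft × 1.356 = 9.506 N·m
ω = 2π × 1500/60 = 157.1 rad/s; P_out = τω = 9.506 × 157.1 = 1493 W
P_in = √3·V_L·I_L·cosφ = 1.732 × 415 × 3.67 × 0.823 = 2171 W
η = P_out / P_in = 1493 / 2171 = 0.688 = 68.8%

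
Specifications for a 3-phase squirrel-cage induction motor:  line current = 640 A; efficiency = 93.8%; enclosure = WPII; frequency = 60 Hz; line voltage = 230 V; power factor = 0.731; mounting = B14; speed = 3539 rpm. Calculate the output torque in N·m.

472 N·m

P_in = √3·V·I·cosφ = 1.732 × 230 × 640 × 0.731 = 186369 W
P_out = η·P_in = 0.938 × 186369 = 174814 W
n = 3539 rpm
ω = 2π×3539/60 = 370.6 rad/s
τ = P_out/ω = 174814/370.6 = 472 N·m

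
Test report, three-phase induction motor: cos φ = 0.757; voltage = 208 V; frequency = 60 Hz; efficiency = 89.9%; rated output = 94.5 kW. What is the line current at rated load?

P_out = 94.5 kW = 94500 W
P_in = P_out / η = 94500 / 0.899 = 105117 W
I_L = P_in / (√3·V_L·cosφ) = 105117 / (1.732 × 208 × 0.757) = 385 A

385 A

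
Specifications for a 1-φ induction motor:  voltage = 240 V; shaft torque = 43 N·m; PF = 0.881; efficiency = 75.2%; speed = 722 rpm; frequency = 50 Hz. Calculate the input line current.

ω = 2π×722/60 = 75.61 rad/s; P_out = τω = 43 × 75.61 = 3251 W
P_in = P_out / η = 3251 / 0.752 = 4323 W
I = P_in / (V·cosφ) = 4323 / (240 × 0.881) = 20.4 A

20.4 A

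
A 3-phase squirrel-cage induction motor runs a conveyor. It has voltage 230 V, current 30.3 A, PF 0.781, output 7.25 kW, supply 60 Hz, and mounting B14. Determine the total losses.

P_in = √3·V·I·cosφ = 1.732×230×30.3×0.781 = 9427 W
P_out = 7250 W
Losses = P_in − P_out = 9427 − 7250 = 2177 W

2.18 kW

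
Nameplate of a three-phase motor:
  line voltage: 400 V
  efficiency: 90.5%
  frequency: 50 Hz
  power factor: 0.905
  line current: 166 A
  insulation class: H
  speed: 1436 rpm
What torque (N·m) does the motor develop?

626 N·m

P_in = √3·V·I·cosφ = 1.732 × 400 × 166 × 0.905 = 104079 W
P_out = η·P_in = 0.905 × 104079 = 94191 W
n = 1436 rpm
ω = 2π×1436/60 = 150.4 rad/s
τ = P_out/ω = 94191/150.4 = 626 N·m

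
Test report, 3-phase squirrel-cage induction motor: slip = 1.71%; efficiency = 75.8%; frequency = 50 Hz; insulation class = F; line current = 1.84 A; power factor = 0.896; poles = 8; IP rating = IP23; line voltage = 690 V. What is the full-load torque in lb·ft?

P_in = √3·V·I·cosφ = 1.732 × 690 × 1.84 × 0.896 = 1970 W
P_out = η·P_in = 0.758 × 1970 = 1493 W
n_s = 120×50/8 = 750 rpm; n = 750×(1−0.0171) = 737 rpm
ω = 2π×737/60 = 77.18 rad/s
τ = P_out/ω = 1493/77.18 = 19.34 N·m
In lb·ft: 19.34/1.356 = 14.3 lb·ft

14.3 lb·ft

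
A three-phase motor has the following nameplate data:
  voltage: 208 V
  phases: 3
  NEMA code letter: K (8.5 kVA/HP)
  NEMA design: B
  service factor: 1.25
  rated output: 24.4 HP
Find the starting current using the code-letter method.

S_LR = 8.5 × 24.4 = 207.4 kVA
I_LR = S_LR/(√3·V_L) = 207400/(1.732×208) = 576 A

576 A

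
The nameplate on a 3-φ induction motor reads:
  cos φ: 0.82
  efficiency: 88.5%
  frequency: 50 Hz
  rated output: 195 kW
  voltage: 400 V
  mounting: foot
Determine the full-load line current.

388 A

P_out = 195 kW = 195000 W
P_in = P_out / η = 195000 / 0.885 = 220339 W
I_L = P_in / (√3·V_L·cosφ) = 220339 / (1.732 × 400 × 0.82) = 388 A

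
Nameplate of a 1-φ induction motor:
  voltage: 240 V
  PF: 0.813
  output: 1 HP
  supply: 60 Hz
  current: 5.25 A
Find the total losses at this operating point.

P_in = V·I·cosφ = 240×5.25×0.813 = 1024 W
P_out = 1×746 = 746 W
Losses = P_in − P_out = 1024 − 746 = 278 W

278 W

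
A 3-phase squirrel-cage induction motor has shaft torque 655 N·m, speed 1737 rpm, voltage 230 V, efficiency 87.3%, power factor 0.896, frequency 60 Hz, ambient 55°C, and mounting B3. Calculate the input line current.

ω = 2π×1737/60 = 181.9 rad/s; P_out = τω = 655 × 181.9 = 119145 W
P_in = P_out / η = 119145 / 0.873 = 136478 W
I_L = P_in / (√3·V_L·cosφ) = 136478 / (1.732 × 230 × 0.896) = 382 A

382 A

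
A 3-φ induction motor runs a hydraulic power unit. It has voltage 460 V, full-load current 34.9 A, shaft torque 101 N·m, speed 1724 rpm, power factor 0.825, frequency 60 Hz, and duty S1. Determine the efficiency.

ω = 2π × 1724/60 = 180.5 rad/s; P_out = τω = 101 × 180.5 = 18231 W
P_in = √3·V_L·I_L·cosφ = 1.732 × 460 × 34.9 × 0.825 = 22940 W
η = P_out / P_in = 18231 / 22940 = 0.795 = 79.5%

79.5 %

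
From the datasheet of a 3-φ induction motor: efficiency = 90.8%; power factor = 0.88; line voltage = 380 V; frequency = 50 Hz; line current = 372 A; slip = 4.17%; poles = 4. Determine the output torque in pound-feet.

959 lb·ft

P_in = √3·V·I·cosφ = 1.732 × 380 × 372 × 0.88 = 215455 W
P_out = η·P_in = 0.908 × 215455 = 195633 W
n_s = 120×50/4 = 1500 rpm; n = 1500×(1−0.0417) = 1437 rpm
ω = 2π×1437/60 = 150.5 rad/s
τ = P_out/ω = 195633/150.5 = 1300 N·m
In lb·ft: 1300/1.356 = 959 lb·ft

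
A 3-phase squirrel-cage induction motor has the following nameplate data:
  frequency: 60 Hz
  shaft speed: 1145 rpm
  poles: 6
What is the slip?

4.6 %

n_s = 120f/p = 120×60/6 = 1200 rpm
s = (n_s − n)/n_s = (1200 − 1145)/1200 = 0.0458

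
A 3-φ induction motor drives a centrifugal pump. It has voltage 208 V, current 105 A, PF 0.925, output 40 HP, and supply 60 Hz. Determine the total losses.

5.15 kW

P_in = √3·V·I·cosφ = 1.732×208×105×0.925 = 34990 W
P_out = 40×746 = 29840 W
Losses = P_in − P_out = 34990 − 29840 = 5150 W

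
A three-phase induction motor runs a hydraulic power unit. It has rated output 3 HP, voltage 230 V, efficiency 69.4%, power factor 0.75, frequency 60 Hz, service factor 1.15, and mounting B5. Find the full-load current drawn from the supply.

P_out = 3 × 746 = 2238 W
P_in = P_out / η = 2238 / 0.694 = 3225 W
I_L = P_in / (√3·V_L·cosφ) = 3225 / (1.732 × 230 × 0.75) = 10.8 A

10.8 A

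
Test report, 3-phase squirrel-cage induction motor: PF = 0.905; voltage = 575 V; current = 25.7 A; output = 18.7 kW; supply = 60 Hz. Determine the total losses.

4.46 kW

P_in = √3·V·I·cosφ = 1.732×575×25.7×0.905 = 23163 W
P_out = 18700 W
Losses = P_in − P_out = 23163 − 18700 = 4463 W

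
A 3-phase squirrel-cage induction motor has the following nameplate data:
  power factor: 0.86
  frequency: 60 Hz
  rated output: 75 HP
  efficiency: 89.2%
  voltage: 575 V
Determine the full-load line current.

P_out = 75 × 746 = 55950 W
P_in = P_out / η = 55950 / 0.892 = 62724 W
I_L = P_in / (√3·V_L·cosφ) = 62724 / (1.732 × 575 × 0.86) = 73.2 A

73.2 A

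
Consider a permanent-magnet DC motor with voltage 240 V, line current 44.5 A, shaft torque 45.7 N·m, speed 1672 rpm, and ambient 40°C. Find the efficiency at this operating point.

74.9 %

ω = 2π × 1672/60 = 175.1 rad/s; P_out = τω = 45.7 × 175.1 = 8002 W
P_in = V·I = 240 × 44.5 = 10680 W
η = P_out / P_in = 8002 / 10680 = 0.749 = 74.9%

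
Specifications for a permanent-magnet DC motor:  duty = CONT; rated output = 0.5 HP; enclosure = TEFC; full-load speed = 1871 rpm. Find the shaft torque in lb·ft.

P_out = 0.5 × 746 = 373 W
ω = 2π × 1871/60 = 195.9 rad/s
τ = P_out/ω = 373/195.9 = 1.904 N·m
In lb·ft: 1.904/1.356 = 1.4 lb·ft

1.4 lb·ft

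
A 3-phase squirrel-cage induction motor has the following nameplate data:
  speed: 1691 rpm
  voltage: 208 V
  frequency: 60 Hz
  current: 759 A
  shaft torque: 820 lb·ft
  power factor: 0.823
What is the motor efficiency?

τ = 820 lb·ft × 1.356 = 1112 N·m
ω = 2π × 1691/60 = 177.1 rad/s; P_out = τω = 1112 × 177.1 = 196935 W
P_in = √3·V_L·I_L·cosφ = 1.732 × 208 × 759 × 0.823 = 225036 W
η = P_out / P_in = 196935 / 225036 = 0.875 = 87.5%

87.5 %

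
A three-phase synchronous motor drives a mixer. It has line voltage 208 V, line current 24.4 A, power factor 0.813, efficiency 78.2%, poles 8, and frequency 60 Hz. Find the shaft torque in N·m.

P_in = √3·V·I·cosφ = 1.732 × 208 × 24.4 × 0.813 = 7146 W
P_out = η·P_in = 0.782 × 7146 = 5588 W
n = n_s = 120×60/8 = 900 rpm (synchronous)
ω = 2π×900/60 = 94.25 rad/s
τ = P_out/ω = 5588/94.25 = 59.3 N·m

59.3 N·m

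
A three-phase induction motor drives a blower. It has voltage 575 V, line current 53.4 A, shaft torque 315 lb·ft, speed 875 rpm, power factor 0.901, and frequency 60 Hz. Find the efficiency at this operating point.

τ = 315 lb·ft × 1.356 = 427.1 N·m
ω = 2π × 875/60 = 91.63 rad/s; P_out = τω = 427.1 × 91.63 = 39135 W
P_in = √3·V_L·I_L·cosφ = 1.732 × 575 × 53.4 × 0.901 = 47916 W
η = P_out / P_in = 39135 / 47916 = 0.817 = 81.7%

81.7 %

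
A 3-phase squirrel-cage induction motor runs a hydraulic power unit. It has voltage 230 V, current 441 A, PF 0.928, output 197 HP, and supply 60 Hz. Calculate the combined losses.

16.1 kW

P_in = √3·V·I·cosφ = 1.732×230×441×0.928 = 163028 W
P_out = 197×746 = 146962 W
Losses = P_in − P_out = 163028 − 146962 = 16066 W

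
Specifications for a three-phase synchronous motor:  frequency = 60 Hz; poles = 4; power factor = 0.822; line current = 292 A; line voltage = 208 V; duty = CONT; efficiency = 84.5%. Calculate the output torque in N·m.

388 N·m

P_in = √3·V·I·cosφ = 1.732 × 208 × 292 × 0.822 = 86470 W
P_out = η·P_in = 0.845 × 86470 = 73067 W
n = n_s = 120×60/4 = 1800 rpm (synchronous)
ω = 2π×1800/60 = 188.5 rad/s
τ = P_out/ω = 73067/188.5 = 388 N·m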